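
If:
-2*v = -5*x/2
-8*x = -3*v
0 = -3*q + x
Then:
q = 0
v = 0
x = 0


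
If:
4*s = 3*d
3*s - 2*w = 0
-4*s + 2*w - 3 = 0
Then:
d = -4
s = -3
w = -9/2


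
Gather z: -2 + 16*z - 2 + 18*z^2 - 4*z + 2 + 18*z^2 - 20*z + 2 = 36*z^2 - 8*z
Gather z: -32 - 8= -40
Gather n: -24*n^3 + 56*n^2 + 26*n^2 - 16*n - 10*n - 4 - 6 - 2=-24*n^3 + 82*n^2 - 26*n - 12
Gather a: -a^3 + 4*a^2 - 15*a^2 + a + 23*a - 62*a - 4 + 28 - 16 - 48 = -a^3 - 11*a^2 - 38*a - 40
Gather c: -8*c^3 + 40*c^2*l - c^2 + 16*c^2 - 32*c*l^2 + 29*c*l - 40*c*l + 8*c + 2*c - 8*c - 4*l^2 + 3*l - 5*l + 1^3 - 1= -8*c^3 + c^2*(40*l + 15) + c*(-32*l^2 - 11*l + 2) - 4*l^2 - 2*l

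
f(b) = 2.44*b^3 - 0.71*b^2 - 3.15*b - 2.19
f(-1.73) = -11.50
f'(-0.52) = -0.43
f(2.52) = 24.41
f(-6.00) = -535.89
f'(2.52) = 39.76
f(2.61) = 28.13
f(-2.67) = -45.28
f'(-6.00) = 268.89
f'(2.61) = 43.01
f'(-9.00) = 602.55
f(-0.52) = -1.09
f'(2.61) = 43.01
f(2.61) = 28.13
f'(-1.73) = 21.21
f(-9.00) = -1810.11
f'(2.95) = 56.36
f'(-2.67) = 52.82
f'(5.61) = 219.26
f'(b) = 7.32*b^2 - 1.42*b - 3.15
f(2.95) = 44.98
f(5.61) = 388.60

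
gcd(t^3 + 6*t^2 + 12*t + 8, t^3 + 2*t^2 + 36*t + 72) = t + 2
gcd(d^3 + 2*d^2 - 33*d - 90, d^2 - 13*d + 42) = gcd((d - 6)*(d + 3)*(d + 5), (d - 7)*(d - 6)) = d - 6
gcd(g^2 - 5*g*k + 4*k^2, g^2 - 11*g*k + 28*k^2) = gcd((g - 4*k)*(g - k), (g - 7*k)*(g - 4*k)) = g - 4*k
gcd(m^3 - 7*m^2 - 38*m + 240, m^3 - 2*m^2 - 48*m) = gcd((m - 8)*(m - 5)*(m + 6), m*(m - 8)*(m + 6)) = m^2 - 2*m - 48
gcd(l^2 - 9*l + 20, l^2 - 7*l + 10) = l - 5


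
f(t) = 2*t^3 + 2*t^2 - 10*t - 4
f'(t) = 6*t^2 + 4*t - 10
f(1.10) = -9.92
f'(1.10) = 1.66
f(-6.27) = -355.66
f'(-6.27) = 200.80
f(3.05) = 40.85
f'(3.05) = 58.02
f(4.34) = 153.76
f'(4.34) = 120.37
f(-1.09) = 6.69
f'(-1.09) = -7.23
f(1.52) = -7.56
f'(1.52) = 9.94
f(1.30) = -9.23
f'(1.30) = 5.34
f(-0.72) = 3.49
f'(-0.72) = -9.77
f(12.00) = 3620.00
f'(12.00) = 902.00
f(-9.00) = -1210.00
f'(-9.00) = 440.00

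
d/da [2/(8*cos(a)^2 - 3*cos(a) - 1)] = 2*(16*cos(a) - 3)*sin(a)/(-8*cos(a)^2 + 3*cos(a) + 1)^2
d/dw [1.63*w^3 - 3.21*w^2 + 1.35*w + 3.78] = 4.89*w^2 - 6.42*w + 1.35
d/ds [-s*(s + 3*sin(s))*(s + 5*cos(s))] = s*(s + 3*sin(s))*(5*sin(s) - 1) - s*(s + 5*cos(s))*(3*cos(s) + 1) - (s + 3*sin(s))*(s + 5*cos(s))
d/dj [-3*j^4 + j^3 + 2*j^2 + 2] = j*(-12*j^2 + 3*j + 4)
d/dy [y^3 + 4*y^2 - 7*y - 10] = 3*y^2 + 8*y - 7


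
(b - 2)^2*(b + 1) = b^3 - 3*b^2 + 4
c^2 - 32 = (c - 4*sqrt(2))*(c + 4*sqrt(2))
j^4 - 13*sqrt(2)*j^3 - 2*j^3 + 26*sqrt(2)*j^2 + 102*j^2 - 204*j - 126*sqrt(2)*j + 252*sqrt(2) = (j - 2)*(j - 7*sqrt(2))*(j - 3*sqrt(2))^2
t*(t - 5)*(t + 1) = t^3 - 4*t^2 - 5*t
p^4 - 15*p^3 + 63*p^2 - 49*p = p*(p - 7)^2*(p - 1)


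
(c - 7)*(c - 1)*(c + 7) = c^3 - c^2 - 49*c + 49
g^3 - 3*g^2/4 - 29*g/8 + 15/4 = (g - 3/2)*(g - 5/4)*(g + 2)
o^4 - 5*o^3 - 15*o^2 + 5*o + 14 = (o - 7)*(o - 1)*(o + 1)*(o + 2)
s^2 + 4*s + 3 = (s + 1)*(s + 3)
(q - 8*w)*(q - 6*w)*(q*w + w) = q^3*w - 14*q^2*w^2 + q^2*w + 48*q*w^3 - 14*q*w^2 + 48*w^3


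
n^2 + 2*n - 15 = (n - 3)*(n + 5)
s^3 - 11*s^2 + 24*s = s*(s - 8)*(s - 3)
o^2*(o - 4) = o^3 - 4*o^2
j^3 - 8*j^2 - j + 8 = (j - 8)*(j - 1)*(j + 1)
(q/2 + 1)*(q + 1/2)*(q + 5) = q^3/2 + 15*q^2/4 + 27*q/4 + 5/2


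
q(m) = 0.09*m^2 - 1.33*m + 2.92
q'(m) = 0.18*m - 1.33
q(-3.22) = 8.14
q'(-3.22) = -1.91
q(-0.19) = 3.18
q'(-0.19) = -1.36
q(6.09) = -1.84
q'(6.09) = -0.23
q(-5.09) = 12.02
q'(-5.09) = -2.25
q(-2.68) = 7.13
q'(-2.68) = -1.81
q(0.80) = 1.91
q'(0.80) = -1.19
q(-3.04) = 7.79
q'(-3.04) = -1.88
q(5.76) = -1.75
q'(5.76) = -0.29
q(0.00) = 2.92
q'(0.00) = -1.33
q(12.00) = -0.08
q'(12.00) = 0.83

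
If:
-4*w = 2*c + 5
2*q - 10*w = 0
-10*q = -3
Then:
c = -131/50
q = 3/10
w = 3/50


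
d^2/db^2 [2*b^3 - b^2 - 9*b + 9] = 12*b - 2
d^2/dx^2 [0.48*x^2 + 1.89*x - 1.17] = 0.960000000000000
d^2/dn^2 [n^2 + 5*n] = 2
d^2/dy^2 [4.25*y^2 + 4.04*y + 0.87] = 8.50000000000000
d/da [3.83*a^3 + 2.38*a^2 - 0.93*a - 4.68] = 11.49*a^2 + 4.76*a - 0.93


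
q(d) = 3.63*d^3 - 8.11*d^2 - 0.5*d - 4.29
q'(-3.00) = 146.17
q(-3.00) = -173.79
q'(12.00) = 1373.02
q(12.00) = 5094.51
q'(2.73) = 36.38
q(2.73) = 7.76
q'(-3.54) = 193.39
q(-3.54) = -265.18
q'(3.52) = 77.34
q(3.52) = 51.78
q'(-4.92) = 342.91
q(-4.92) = -630.46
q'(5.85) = 277.30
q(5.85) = 441.97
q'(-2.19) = 87.25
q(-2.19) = -80.22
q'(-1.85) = 66.78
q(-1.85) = -54.11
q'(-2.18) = 86.61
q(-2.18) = -79.35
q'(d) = 10.89*d^2 - 16.22*d - 0.5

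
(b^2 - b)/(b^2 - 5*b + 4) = b/(b - 4)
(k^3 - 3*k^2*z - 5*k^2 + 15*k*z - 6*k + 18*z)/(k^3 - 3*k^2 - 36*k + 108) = (k^2 - 3*k*z + k - 3*z)/(k^2 + 3*k - 18)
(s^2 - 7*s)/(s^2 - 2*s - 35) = s/(s + 5)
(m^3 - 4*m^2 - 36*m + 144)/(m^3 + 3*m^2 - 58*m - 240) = (m^2 - 10*m + 24)/(m^2 - 3*m - 40)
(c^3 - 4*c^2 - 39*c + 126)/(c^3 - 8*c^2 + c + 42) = (c + 6)/(c + 2)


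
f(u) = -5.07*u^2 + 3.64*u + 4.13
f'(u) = 3.64 - 10.14*u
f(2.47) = -17.81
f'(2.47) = -21.41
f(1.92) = -7.57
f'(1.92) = -15.83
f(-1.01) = -4.72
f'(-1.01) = 13.88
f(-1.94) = -22.01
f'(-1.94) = 23.31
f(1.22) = 1.02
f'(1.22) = -8.73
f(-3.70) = -78.75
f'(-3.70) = 41.16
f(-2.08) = -25.38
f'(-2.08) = 24.73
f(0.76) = 3.97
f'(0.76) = -4.07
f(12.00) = -682.27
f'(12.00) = -118.04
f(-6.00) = -200.23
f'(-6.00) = 64.48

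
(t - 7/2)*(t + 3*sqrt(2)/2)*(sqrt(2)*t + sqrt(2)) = sqrt(2)*t^3 - 5*sqrt(2)*t^2/2 + 3*t^2 - 15*t/2 - 7*sqrt(2)*t/2 - 21/2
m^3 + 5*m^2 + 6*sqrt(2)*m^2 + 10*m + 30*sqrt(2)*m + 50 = (m + 5)*(m + sqrt(2))*(m + 5*sqrt(2))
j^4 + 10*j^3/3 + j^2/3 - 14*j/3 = j*(j - 1)*(j + 2)*(j + 7/3)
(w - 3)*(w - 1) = w^2 - 4*w + 3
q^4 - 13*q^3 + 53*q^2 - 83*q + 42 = (q - 7)*(q - 3)*(q - 2)*(q - 1)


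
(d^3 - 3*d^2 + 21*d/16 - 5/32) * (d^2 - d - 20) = d^5 - 4*d^4 - 251*d^3/16 + 1873*d^2/32 - 835*d/32 + 25/8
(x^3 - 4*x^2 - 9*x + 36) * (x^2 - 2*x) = x^5 - 6*x^4 - x^3 + 54*x^2 - 72*x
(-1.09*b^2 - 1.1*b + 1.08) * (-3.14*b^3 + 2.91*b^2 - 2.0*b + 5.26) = 3.4226*b^5 + 0.2821*b^4 - 4.4122*b^3 - 0.3906*b^2 - 7.946*b + 5.6808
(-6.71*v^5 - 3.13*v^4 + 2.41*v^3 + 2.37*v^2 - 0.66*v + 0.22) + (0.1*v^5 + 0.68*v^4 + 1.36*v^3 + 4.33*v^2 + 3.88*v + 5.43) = -6.61*v^5 - 2.45*v^4 + 3.77*v^3 + 6.7*v^2 + 3.22*v + 5.65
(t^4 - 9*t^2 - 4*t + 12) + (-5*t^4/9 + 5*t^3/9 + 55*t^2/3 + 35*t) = 4*t^4/9 + 5*t^3/9 + 28*t^2/3 + 31*t + 12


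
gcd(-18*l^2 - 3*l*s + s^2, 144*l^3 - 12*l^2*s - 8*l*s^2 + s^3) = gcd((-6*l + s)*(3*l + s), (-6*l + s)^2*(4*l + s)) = -6*l + s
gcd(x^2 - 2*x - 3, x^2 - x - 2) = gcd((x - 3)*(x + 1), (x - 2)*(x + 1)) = x + 1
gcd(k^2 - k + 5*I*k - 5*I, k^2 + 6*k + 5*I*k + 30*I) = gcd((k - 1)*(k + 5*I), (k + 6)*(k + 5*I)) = k + 5*I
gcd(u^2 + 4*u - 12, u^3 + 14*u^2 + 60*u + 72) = u + 6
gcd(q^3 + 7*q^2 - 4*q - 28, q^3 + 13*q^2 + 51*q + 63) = q + 7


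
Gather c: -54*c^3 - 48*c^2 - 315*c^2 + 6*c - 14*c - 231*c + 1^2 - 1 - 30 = -54*c^3 - 363*c^2 - 239*c - 30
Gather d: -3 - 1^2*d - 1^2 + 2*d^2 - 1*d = 2*d^2 - 2*d - 4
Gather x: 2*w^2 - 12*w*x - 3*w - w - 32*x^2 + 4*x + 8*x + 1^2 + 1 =2*w^2 - 4*w - 32*x^2 + x*(12 - 12*w) + 2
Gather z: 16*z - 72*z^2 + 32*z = -72*z^2 + 48*z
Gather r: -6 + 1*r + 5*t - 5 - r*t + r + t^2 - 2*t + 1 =r*(2 - t) + t^2 + 3*t - 10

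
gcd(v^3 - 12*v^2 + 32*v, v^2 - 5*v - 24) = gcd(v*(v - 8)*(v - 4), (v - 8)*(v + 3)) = v - 8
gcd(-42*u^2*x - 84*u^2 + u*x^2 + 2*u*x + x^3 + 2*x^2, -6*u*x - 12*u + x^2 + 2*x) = -6*u*x - 12*u + x^2 + 2*x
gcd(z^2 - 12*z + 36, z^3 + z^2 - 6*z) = 1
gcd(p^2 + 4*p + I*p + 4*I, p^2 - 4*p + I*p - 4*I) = p + I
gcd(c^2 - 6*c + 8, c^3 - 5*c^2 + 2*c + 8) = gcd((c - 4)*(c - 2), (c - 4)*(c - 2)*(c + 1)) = c^2 - 6*c + 8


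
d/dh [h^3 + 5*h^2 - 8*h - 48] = 3*h^2 + 10*h - 8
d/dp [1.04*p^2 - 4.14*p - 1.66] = 2.08*p - 4.14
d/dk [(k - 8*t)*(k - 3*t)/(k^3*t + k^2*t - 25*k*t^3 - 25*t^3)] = (-(k - 8*t)*(k - 3*t)*(3*k^2 + 2*k - 25*t^2) + (2*k - 11*t)*(k^3 + k^2 - 25*k*t^2 - 25*t^2))/(t*(k^3 + k^2 - 25*k*t^2 - 25*t^2)^2)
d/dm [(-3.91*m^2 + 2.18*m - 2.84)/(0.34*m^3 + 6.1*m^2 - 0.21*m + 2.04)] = (1.3294*m^4 - 1.4824*m^3 - 9.5801*m^2 + 18.6952*m + 3.8508)/(0.1156*m^6 + 4.148*m^5 + 37.0672*m^4 - 1.1748*m^3 + 24.9321*m^2 - 0.8568*m + 4.1616)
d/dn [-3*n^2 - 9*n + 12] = -6*n - 9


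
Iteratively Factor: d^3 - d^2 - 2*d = (d - 2)*(d^2 + d) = (d - 2)*(d + 1)*(d)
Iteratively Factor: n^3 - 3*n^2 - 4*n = (n - 4)*(n^2 + n) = n*(n - 4)*(n + 1)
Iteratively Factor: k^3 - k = (k + 1)*(k^2 - k) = (k - 1)*(k + 1)*(k)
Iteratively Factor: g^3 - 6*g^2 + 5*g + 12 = (g + 1)*(g^2 - 7*g + 12) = (g - 4)*(g + 1)*(g - 3)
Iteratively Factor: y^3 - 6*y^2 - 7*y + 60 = (y - 4)*(y^2 - 2*y - 15) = (y - 5)*(y - 4)*(y + 3)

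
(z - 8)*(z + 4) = z^2 - 4*z - 32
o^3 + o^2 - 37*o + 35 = (o - 5)*(o - 1)*(o + 7)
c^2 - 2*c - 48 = (c - 8)*(c + 6)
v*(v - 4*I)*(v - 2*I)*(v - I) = v^4 - 7*I*v^3 - 14*v^2 + 8*I*v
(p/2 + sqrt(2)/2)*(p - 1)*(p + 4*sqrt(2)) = p^3/2 - p^2/2 + 5*sqrt(2)*p^2/2 - 5*sqrt(2)*p/2 + 4*p - 4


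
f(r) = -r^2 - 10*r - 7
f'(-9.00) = 8.00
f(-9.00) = 2.00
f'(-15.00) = 20.00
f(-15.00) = -82.00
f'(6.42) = -22.84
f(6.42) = -112.42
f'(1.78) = -13.56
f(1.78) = -27.97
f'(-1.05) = -7.90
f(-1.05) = 2.40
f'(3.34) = -16.68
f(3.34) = -51.56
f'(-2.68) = -4.64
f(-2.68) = 12.62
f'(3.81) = -17.62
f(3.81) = -59.62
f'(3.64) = -17.28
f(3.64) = -56.65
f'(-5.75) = 1.50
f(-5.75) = 17.44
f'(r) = -2*r - 10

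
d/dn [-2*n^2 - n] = -4*n - 1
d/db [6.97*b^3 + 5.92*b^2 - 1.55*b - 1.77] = 20.91*b^2 + 11.84*b - 1.55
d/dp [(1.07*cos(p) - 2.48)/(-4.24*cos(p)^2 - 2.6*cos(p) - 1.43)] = (-4.5368*cos(p)^2 + 21.0304*cos(p) + 7.9781)*sin(p)/(17.9776*cos(p)^4 + 22.048*cos(p)^3 + 18.8864*cos(p)^2 + 7.436*cos(p) + 2.0449)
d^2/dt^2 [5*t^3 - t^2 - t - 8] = 30*t - 2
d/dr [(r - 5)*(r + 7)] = 2*r + 2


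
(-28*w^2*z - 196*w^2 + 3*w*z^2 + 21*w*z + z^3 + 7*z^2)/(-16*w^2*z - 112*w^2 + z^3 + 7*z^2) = (7*w + z)/(4*w + z)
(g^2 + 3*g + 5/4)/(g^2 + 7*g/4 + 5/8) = 2*(2*g + 5)/(4*g + 5)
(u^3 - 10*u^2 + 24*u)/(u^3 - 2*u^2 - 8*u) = (u - 6)/(u + 2)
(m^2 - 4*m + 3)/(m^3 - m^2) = (m - 3)/m^2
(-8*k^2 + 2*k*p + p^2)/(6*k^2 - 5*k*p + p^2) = (4*k + p)/(-3*k + p)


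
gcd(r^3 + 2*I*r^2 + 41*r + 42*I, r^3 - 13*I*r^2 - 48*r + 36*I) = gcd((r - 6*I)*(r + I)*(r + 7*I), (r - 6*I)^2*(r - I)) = r - 6*I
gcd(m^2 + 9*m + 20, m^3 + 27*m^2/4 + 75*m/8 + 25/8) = m + 5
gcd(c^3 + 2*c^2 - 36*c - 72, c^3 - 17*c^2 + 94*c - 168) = c - 6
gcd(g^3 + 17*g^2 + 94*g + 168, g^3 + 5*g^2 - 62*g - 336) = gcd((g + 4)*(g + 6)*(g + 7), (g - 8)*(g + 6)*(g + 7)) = g^2 + 13*g + 42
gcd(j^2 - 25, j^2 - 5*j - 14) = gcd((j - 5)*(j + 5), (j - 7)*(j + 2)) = 1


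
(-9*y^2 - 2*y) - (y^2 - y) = -10*y^2 - y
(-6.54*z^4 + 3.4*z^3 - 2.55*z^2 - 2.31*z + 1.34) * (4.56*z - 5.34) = -29.8224*z^5 + 50.4276*z^4 - 29.784*z^3 + 3.0834*z^2 + 18.4458*z - 7.1556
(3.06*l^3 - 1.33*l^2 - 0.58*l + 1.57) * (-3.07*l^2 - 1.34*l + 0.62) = -9.3942*l^5 - 0.0173000000000005*l^4 + 5.46*l^3 - 4.8673*l^2 - 2.4634*l + 0.9734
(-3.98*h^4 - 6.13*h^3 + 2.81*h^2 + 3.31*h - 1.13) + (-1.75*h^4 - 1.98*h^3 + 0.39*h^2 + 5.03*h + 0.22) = -5.73*h^4 - 8.11*h^3 + 3.2*h^2 + 8.34*h - 0.91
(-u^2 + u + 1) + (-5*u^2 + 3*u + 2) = -6*u^2 + 4*u + 3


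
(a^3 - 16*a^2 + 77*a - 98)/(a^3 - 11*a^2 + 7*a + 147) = (a - 2)/(a + 3)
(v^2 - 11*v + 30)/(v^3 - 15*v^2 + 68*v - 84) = (v - 5)/(v^2 - 9*v + 14)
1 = 1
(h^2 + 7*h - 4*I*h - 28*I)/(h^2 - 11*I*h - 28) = (h + 7)/(h - 7*I)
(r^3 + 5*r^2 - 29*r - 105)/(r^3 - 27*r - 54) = (r^2 + 2*r - 35)/(r^2 - 3*r - 18)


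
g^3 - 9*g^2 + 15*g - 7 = (g - 7)*(g - 1)^2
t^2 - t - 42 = (t - 7)*(t + 6)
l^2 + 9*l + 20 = (l + 4)*(l + 5)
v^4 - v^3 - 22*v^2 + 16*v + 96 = (v - 4)*(v - 3)*(v + 2)*(v + 4)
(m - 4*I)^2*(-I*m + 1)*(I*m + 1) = m^4 - 8*I*m^3 - 15*m^2 - 8*I*m - 16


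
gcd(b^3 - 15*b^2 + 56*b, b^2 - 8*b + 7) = b - 7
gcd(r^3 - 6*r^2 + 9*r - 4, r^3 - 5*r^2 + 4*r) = r^2 - 5*r + 4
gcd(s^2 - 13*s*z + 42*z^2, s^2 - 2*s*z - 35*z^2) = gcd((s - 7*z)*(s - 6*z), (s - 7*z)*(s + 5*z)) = -s + 7*z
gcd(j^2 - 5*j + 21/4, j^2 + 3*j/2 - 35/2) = j - 7/2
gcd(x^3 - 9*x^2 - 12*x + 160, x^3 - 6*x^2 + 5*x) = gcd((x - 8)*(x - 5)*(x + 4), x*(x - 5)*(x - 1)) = x - 5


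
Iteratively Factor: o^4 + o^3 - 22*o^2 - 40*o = (o + 4)*(o^3 - 3*o^2 - 10*o) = (o - 5)*(o + 4)*(o^2 + 2*o) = o*(o - 5)*(o + 4)*(o + 2)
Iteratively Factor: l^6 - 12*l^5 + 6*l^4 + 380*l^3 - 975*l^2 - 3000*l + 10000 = (l - 5)*(l^5 - 7*l^4 - 29*l^3 + 235*l^2 + 200*l - 2000) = (l - 5)^2*(l^4 - 2*l^3 - 39*l^2 + 40*l + 400) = (l - 5)^3*(l^3 + 3*l^2 - 24*l - 80) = (l - 5)^4*(l^2 + 8*l + 16) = (l - 5)^4*(l + 4)*(l + 4)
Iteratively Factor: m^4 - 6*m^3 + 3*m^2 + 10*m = (m)*(m^3 - 6*m^2 + 3*m + 10) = m*(m - 2)*(m^2 - 4*m - 5) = m*(m - 2)*(m + 1)*(m - 5)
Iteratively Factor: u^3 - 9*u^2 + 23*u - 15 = (u - 3)*(u^2 - 6*u + 5) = (u - 5)*(u - 3)*(u - 1)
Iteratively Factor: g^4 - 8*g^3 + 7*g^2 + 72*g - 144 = (g - 4)*(g^3 - 4*g^2 - 9*g + 36) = (g - 4)^2*(g^2 - 9) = (g - 4)^2*(g - 3)*(g + 3)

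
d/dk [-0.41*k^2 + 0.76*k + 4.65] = 0.76 - 0.82*k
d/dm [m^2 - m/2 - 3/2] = 2*m - 1/2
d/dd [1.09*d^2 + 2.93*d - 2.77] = 2.18*d + 2.93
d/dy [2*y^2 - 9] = 4*y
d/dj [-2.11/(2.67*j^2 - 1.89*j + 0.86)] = (11.2674*j - 3.9879)/(2.67*j^2 - 1.89*j + 0.86)^2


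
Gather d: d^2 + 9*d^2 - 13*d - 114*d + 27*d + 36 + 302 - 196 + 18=10*d^2 - 100*d + 160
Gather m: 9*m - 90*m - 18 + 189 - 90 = 81 - 81*m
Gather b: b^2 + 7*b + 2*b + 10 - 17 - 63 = b^2 + 9*b - 70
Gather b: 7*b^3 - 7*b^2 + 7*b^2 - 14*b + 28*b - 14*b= 7*b^3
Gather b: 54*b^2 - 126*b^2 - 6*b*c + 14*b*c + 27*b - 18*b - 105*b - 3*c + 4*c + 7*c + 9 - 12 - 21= -72*b^2 + b*(8*c - 96) + 8*c - 24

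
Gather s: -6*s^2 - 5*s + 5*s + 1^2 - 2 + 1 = -6*s^2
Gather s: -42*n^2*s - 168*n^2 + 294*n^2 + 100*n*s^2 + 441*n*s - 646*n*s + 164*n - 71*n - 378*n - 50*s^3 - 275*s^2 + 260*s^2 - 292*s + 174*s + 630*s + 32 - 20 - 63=126*n^2 - 285*n - 50*s^3 + s^2*(100*n - 15) + s*(-42*n^2 - 205*n + 512) - 51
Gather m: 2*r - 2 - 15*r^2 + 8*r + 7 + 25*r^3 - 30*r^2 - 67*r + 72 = 25*r^3 - 45*r^2 - 57*r + 77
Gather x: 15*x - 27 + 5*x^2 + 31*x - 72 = 5*x^2 + 46*x - 99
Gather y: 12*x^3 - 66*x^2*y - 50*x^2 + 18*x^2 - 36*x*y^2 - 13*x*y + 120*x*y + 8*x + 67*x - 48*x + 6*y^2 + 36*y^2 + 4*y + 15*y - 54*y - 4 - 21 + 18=12*x^3 - 32*x^2 + 27*x + y^2*(42 - 36*x) + y*(-66*x^2 + 107*x - 35) - 7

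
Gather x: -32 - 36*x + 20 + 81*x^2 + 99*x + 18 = 81*x^2 + 63*x + 6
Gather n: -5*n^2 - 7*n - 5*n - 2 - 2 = -5*n^2 - 12*n - 4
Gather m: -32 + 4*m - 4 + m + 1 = 5*m - 35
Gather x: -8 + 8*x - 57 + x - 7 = 9*x - 72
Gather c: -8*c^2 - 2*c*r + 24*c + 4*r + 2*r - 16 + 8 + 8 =-8*c^2 + c*(24 - 2*r) + 6*r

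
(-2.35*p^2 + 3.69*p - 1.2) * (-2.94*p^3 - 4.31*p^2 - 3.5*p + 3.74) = 6.909*p^5 - 0.7201*p^4 - 4.1509*p^3 - 16.532*p^2 + 18.0006*p - 4.488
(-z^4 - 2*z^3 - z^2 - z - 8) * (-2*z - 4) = 2*z^5 + 8*z^4 + 10*z^3 + 6*z^2 + 20*z + 32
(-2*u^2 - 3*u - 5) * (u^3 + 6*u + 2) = -2*u^5 - 3*u^4 - 17*u^3 - 22*u^2 - 36*u - 10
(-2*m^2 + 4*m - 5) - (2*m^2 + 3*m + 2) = -4*m^2 + m - 7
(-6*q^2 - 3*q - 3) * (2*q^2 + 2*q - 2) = -12*q^4 - 18*q^3 + 6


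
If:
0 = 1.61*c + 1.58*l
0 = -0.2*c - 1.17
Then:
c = -5.85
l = 5.96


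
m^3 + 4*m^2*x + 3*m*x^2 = m*(m + x)*(m + 3*x)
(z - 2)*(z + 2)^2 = z^3 + 2*z^2 - 4*z - 8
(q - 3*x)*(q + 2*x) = q^2 - q*x - 6*x^2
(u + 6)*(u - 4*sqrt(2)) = u^2 - 4*sqrt(2)*u + 6*u - 24*sqrt(2)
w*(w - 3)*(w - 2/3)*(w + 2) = w^4 - 5*w^3/3 - 16*w^2/3 + 4*w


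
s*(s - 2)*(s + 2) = s^3 - 4*s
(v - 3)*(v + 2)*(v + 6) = v^3 + 5*v^2 - 12*v - 36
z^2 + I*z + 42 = (z - 6*I)*(z + 7*I)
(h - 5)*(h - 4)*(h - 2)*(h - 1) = h^4 - 12*h^3 + 49*h^2 - 78*h + 40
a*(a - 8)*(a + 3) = a^3 - 5*a^2 - 24*a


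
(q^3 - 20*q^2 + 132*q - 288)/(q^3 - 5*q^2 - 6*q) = (q^2 - 14*q + 48)/(q*(q + 1))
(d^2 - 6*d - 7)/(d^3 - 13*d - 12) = (d - 7)/(d^2 - d - 12)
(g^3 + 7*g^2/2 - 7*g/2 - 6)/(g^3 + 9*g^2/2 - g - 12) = (g + 1)/(g + 2)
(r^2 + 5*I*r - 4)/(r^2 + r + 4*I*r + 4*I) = (r + I)/(r + 1)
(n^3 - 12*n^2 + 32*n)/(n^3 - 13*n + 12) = n*(n^2 - 12*n + 32)/(n^3 - 13*n + 12)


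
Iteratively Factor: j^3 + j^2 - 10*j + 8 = (j + 4)*(j^2 - 3*j + 2) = (j - 2)*(j + 4)*(j - 1)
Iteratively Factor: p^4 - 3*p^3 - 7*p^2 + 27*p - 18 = (p + 3)*(p^3 - 6*p^2 + 11*p - 6) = (p - 1)*(p + 3)*(p^2 - 5*p + 6) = (p - 2)*(p - 1)*(p + 3)*(p - 3)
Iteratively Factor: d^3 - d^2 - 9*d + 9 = (d - 1)*(d^2 - 9) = (d - 1)*(d + 3)*(d - 3)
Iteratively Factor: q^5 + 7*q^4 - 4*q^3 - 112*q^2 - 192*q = (q + 4)*(q^4 + 3*q^3 - 16*q^2 - 48*q) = q*(q + 4)*(q^3 + 3*q^2 - 16*q - 48) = q*(q + 4)^2*(q^2 - q - 12) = q*(q + 3)*(q + 4)^2*(q - 4)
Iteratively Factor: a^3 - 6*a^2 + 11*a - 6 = (a - 3)*(a^2 - 3*a + 2) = (a - 3)*(a - 2)*(a - 1)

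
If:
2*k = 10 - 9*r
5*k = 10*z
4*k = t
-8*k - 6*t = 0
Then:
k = 0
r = 10/9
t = 0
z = 0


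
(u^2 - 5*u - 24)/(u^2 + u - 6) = (u - 8)/(u - 2)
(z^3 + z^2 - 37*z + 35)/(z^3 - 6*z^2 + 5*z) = (z + 7)/z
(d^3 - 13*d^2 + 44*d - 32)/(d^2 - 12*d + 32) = d - 1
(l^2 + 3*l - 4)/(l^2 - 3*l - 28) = (l - 1)/(l - 7)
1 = 1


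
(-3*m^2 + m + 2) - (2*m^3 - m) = -2*m^3 - 3*m^2 + 2*m + 2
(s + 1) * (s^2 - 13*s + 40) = s^3 - 12*s^2 + 27*s + 40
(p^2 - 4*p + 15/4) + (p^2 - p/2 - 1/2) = 2*p^2 - 9*p/2 + 13/4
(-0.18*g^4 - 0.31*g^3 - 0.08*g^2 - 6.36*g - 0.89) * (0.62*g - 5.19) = -0.1116*g^5 + 0.742*g^4 + 1.5593*g^3 - 3.528*g^2 + 32.4566*g + 4.6191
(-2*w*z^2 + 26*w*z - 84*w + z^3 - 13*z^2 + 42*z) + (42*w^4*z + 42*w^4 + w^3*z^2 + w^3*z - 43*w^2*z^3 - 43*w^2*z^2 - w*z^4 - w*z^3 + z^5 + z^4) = 42*w^4*z + 42*w^4 + w^3*z^2 + w^3*z - 43*w^2*z^3 - 43*w^2*z^2 - w*z^4 - w*z^3 - 2*w*z^2 + 26*w*z - 84*w + z^5 + z^4 + z^3 - 13*z^2 + 42*z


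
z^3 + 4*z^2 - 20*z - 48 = (z - 4)*(z + 2)*(z + 6)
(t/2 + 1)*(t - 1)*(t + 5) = t^3/2 + 3*t^2 + 3*t/2 - 5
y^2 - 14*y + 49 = (y - 7)^2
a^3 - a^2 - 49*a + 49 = (a - 7)*(a - 1)*(a + 7)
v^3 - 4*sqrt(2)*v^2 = v^2*(v - 4*sqrt(2))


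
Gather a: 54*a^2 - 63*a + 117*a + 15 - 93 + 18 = 54*a^2 + 54*a - 60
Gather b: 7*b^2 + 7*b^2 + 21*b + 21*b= 14*b^2 + 42*b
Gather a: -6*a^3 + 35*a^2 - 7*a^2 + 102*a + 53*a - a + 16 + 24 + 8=-6*a^3 + 28*a^2 + 154*a + 48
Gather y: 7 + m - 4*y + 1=m - 4*y + 8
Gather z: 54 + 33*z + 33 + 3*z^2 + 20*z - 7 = 3*z^2 + 53*z + 80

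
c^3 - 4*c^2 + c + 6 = (c - 3)*(c - 2)*(c + 1)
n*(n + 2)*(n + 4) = n^3 + 6*n^2 + 8*n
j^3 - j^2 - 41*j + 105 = (j - 5)*(j - 3)*(j + 7)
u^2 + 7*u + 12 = (u + 3)*(u + 4)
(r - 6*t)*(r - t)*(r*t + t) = r^3*t - 7*r^2*t^2 + r^2*t + 6*r*t^3 - 7*r*t^2 + 6*t^3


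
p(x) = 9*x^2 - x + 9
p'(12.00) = 215.00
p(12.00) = 1293.00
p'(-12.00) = -217.00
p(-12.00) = 1317.00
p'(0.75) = 12.50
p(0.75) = 13.31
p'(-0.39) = -8.02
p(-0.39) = 10.76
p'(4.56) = 81.08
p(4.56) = 191.58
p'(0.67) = 11.06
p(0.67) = 12.37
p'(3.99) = 70.82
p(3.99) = 148.29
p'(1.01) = 17.18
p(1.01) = 17.17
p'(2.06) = 36.08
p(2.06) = 45.13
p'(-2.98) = -54.64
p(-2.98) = 91.90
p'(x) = 18*x - 1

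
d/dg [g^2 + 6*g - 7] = 2*g + 6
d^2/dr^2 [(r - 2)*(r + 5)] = 2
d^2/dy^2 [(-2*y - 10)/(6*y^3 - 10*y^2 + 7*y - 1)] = 4*(-(y + 5)*(18*y^2 - 20*y + 7)^2 + (18*y^2 - 20*y + 2*(y + 5)*(9*y - 5) + 7)*(6*y^3 - 10*y^2 + 7*y - 1))/(6*y^3 - 10*y^2 + 7*y - 1)^3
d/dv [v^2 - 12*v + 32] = 2*v - 12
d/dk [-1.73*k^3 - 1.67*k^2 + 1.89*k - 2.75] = -5.19*k^2 - 3.34*k + 1.89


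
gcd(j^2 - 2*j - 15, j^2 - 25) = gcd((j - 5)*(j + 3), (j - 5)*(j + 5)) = j - 5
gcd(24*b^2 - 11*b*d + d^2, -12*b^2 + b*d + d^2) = 3*b - d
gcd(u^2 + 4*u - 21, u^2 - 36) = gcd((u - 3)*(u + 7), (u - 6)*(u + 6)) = 1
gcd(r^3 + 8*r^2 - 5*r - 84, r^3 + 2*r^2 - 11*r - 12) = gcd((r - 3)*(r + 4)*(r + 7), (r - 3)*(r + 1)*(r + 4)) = r^2 + r - 12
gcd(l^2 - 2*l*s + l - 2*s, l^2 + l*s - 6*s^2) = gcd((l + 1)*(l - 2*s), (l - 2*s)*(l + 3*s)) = -l + 2*s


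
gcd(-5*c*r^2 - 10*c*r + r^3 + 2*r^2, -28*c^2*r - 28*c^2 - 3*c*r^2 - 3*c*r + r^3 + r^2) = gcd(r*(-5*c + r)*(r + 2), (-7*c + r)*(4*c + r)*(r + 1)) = 1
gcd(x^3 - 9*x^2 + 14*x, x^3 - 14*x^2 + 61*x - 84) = x - 7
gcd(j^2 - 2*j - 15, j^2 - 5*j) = j - 5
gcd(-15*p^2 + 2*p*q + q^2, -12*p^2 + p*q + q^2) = 3*p - q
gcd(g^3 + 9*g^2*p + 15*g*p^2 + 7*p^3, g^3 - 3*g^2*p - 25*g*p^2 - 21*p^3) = g + p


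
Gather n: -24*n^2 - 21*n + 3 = -24*n^2 - 21*n + 3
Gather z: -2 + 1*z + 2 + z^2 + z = z^2 + 2*z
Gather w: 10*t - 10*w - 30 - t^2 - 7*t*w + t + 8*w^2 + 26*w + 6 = -t^2 + 11*t + 8*w^2 + w*(16 - 7*t) - 24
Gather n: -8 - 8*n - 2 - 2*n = -10*n - 10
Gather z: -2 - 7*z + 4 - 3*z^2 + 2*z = -3*z^2 - 5*z + 2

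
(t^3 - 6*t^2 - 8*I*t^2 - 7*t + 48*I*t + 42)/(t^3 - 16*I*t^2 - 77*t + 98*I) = (t^2 - t*(6 + I) + 6*I)/(t^2 - 9*I*t - 14)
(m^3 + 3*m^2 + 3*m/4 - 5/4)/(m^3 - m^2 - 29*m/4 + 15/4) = (m + 1)/(m - 3)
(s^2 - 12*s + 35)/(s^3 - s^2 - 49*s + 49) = (s - 5)/(s^2 + 6*s - 7)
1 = 1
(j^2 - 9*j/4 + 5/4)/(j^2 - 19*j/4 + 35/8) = 2*(j - 1)/(2*j - 7)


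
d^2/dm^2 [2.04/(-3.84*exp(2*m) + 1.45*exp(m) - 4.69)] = (-2.04*(7.68*exp(m) - 1.45)*(15.36*exp(m) - 2.9)*exp(m) + (31.3344*exp(m) - 2.958)*(3.84*exp(2*m) - 1.45*exp(m) + 4.69))*exp(m)/(3.84*exp(2*m) - 1.45*exp(m) + 4.69)^3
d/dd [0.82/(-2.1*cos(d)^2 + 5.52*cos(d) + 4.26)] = (4.5264 - 3.444*cos(d))*sin(d)/(-2.1*cos(d)^2 + 5.52*cos(d) + 4.26)^2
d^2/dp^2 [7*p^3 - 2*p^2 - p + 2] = 42*p - 4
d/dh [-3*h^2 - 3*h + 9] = -6*h - 3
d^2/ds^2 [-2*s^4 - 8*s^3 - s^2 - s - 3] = -24*s^2 - 48*s - 2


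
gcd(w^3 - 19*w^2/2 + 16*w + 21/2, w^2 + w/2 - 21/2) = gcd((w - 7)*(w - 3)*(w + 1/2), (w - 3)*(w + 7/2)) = w - 3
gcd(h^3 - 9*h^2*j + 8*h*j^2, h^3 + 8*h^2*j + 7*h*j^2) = h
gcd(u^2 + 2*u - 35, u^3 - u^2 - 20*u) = u - 5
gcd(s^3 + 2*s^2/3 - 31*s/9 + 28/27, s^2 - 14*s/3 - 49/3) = s + 7/3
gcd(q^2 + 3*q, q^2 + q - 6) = q + 3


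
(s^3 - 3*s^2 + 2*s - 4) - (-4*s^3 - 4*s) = 5*s^3 - 3*s^2 + 6*s - 4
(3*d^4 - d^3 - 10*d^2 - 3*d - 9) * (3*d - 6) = 9*d^5 - 21*d^4 - 24*d^3 + 51*d^2 - 9*d + 54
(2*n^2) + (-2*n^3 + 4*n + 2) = -2*n^3 + 2*n^2 + 4*n + 2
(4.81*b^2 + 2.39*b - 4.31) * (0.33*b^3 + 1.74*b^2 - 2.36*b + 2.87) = 1.5873*b^5 + 9.1581*b^4 - 8.6153*b^3 + 0.664899999999999*b^2 + 17.0309*b - 12.3697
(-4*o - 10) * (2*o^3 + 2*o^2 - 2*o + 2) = -8*o^4 - 28*o^3 - 12*o^2 + 12*o - 20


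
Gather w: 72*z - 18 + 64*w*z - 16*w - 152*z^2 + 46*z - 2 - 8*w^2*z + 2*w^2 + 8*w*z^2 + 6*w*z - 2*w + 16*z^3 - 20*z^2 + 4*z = w^2*(2 - 8*z) + w*(8*z^2 + 70*z - 18) + 16*z^3 - 172*z^2 + 122*z - 20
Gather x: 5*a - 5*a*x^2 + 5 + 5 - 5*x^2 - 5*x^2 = 5*a + x^2*(-5*a - 10) + 10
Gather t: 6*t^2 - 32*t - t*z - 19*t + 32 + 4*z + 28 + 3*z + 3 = 6*t^2 + t*(-z - 51) + 7*z + 63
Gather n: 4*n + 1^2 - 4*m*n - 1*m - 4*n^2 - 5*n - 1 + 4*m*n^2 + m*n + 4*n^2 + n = 4*m*n^2 - 3*m*n - m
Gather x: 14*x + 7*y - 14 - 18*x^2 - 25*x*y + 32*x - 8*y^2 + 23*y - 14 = -18*x^2 + x*(46 - 25*y) - 8*y^2 + 30*y - 28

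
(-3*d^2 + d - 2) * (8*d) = -24*d^3 + 8*d^2 - 16*d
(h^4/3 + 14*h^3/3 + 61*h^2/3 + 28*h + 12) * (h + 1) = h^5/3 + 5*h^4 + 25*h^3 + 145*h^2/3 + 40*h + 12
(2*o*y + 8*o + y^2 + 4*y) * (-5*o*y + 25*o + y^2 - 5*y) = -10*o^2*y^2 + 10*o^2*y + 200*o^2 - 3*o*y^3 + 3*o*y^2 + 60*o*y + y^4 - y^3 - 20*y^2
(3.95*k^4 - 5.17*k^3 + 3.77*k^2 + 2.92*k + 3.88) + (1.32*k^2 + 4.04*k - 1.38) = 3.95*k^4 - 5.17*k^3 + 5.09*k^2 + 6.96*k + 2.5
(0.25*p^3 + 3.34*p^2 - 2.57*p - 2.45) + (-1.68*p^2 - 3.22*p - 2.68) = 0.25*p^3 + 1.66*p^2 - 5.79*p - 5.13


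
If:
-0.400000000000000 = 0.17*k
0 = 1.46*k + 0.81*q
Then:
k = -2.35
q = 4.24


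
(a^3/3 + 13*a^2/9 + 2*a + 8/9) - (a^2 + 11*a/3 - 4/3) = a^3/3 + 4*a^2/9 - 5*a/3 + 20/9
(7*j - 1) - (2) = 7*j - 3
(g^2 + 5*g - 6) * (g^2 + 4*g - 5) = g^4 + 9*g^3 + 9*g^2 - 49*g + 30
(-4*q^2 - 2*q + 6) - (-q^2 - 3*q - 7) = -3*q^2 + q + 13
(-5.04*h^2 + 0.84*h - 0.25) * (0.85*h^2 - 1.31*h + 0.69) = -4.284*h^4 + 7.3164*h^3 - 4.7905*h^2 + 0.9071*h - 0.1725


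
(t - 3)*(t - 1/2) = t^2 - 7*t/2 + 3/2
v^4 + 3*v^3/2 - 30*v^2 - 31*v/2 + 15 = (v - 5)*(v - 1/2)*(v + 1)*(v + 6)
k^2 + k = k*(k + 1)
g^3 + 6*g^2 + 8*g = g*(g + 2)*(g + 4)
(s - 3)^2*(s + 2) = s^3 - 4*s^2 - 3*s + 18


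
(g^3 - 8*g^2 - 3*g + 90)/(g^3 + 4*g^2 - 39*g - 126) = (g - 5)/(g + 7)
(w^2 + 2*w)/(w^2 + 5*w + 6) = w/(w + 3)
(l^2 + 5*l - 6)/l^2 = 1 + 5/l - 6/l^2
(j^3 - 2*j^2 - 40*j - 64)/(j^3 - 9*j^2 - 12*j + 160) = (j + 2)/(j - 5)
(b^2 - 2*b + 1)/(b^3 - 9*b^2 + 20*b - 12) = (b - 1)/(b^2 - 8*b + 12)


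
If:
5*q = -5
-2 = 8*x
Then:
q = -1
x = -1/4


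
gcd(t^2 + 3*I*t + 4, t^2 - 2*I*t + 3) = 1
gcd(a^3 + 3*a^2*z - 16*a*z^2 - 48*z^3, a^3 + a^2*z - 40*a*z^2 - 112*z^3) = a + 4*z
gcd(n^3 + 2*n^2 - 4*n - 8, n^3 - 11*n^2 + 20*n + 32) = 1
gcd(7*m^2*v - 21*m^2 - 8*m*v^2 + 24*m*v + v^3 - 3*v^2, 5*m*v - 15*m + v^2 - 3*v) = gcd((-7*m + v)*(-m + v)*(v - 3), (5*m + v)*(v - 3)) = v - 3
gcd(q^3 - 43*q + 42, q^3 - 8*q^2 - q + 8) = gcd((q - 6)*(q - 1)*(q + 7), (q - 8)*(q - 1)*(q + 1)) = q - 1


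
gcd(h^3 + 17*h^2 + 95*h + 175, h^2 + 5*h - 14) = h + 7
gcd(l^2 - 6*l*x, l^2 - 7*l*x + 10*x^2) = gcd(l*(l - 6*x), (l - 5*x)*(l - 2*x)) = 1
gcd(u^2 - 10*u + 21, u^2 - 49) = u - 7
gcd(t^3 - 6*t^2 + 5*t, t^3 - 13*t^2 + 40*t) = t^2 - 5*t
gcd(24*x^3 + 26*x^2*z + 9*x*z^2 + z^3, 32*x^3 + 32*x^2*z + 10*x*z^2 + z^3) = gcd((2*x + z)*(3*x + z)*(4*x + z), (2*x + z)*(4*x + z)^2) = 8*x^2 + 6*x*z + z^2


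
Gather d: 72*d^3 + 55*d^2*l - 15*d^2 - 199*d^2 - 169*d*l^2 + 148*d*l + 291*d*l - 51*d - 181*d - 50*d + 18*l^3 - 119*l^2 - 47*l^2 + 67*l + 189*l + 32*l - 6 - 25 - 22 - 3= 72*d^3 + d^2*(55*l - 214) + d*(-169*l^2 + 439*l - 282) + 18*l^3 - 166*l^2 + 288*l - 56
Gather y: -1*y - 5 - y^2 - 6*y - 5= -y^2 - 7*y - 10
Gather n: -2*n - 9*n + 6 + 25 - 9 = 22 - 11*n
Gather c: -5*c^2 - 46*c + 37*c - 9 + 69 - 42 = -5*c^2 - 9*c + 18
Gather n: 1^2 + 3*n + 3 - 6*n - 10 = -3*n - 6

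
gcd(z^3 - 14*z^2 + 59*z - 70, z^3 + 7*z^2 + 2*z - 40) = z - 2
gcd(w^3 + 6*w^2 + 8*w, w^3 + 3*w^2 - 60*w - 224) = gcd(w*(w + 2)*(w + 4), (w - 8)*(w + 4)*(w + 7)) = w + 4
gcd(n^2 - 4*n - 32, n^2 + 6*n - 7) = 1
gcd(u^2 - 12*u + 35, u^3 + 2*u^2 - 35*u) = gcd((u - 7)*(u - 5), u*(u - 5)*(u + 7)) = u - 5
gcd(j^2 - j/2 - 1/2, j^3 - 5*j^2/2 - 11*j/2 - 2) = j + 1/2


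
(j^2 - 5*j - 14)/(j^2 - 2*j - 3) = (-j^2 + 5*j + 14)/(-j^2 + 2*j + 3)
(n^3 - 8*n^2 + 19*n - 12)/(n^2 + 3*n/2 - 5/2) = 2*(n^2 - 7*n + 12)/(2*n + 5)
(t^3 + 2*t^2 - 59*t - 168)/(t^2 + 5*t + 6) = (t^2 - t - 56)/(t + 2)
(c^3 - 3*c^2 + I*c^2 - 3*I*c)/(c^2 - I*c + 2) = c*(c - 3)/(c - 2*I)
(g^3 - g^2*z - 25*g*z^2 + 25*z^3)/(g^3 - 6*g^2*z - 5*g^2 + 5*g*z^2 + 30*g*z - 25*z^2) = (g + 5*z)/(g - 5)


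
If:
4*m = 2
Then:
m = 1/2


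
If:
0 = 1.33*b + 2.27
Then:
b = -1.71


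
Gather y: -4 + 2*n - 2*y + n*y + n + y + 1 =3*n + y*(n - 1) - 3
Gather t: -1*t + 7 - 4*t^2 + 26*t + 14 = -4*t^2 + 25*t + 21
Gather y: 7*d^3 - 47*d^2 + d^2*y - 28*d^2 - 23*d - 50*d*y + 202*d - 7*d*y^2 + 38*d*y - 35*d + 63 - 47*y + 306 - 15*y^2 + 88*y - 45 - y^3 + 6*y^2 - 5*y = 7*d^3 - 75*d^2 + 144*d - y^3 + y^2*(-7*d - 9) + y*(d^2 - 12*d + 36) + 324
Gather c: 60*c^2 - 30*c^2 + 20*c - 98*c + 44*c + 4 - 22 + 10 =30*c^2 - 34*c - 8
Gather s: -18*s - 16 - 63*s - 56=-81*s - 72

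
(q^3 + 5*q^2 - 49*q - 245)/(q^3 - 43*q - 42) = (q^2 + 12*q + 35)/(q^2 + 7*q + 6)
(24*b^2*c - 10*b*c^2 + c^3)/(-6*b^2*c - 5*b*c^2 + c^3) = (-4*b + c)/(b + c)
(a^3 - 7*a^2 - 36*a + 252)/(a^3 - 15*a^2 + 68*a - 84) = (a + 6)/(a - 2)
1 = 1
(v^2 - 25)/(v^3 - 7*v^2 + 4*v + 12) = (v^2 - 25)/(v^3 - 7*v^2 + 4*v + 12)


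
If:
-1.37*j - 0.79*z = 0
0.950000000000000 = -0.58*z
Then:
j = 0.94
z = -1.64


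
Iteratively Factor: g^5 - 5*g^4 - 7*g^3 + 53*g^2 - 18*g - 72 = (g - 3)*(g^4 - 2*g^3 - 13*g^2 + 14*g + 24) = (g - 3)*(g - 2)*(g^3 - 13*g - 12) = (g - 3)*(g - 2)*(g + 3)*(g^2 - 3*g - 4) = (g - 3)*(g - 2)*(g + 1)*(g + 3)*(g - 4)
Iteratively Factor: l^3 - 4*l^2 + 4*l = (l - 2)*(l^2 - 2*l) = l*(l - 2)*(l - 2)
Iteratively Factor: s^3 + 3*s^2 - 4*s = (s)*(s^2 + 3*s - 4) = s*(s - 1)*(s + 4)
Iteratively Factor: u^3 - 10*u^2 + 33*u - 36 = (u - 4)*(u^2 - 6*u + 9) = (u - 4)*(u - 3)*(u - 3)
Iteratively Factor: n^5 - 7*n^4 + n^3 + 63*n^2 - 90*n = (n - 3)*(n^4 - 4*n^3 - 11*n^2 + 30*n) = (n - 5)*(n - 3)*(n^3 + n^2 - 6*n) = (n - 5)*(n - 3)*(n - 2)*(n^2 + 3*n) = (n - 5)*(n - 3)*(n - 2)*(n + 3)*(n)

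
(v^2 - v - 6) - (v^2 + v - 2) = -2*v - 4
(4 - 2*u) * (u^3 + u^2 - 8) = -2*u^4 + 2*u^3 + 4*u^2 + 16*u - 32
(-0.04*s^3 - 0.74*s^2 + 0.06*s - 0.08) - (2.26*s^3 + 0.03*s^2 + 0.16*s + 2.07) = -2.3*s^3 - 0.77*s^2 - 0.1*s - 2.15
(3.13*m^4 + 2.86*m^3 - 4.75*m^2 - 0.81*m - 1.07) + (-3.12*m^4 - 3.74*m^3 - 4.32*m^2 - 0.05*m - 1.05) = 0.00999999999999979*m^4 - 0.88*m^3 - 9.07*m^2 - 0.86*m - 2.12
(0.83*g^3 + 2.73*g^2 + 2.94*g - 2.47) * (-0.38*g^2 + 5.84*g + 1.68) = -0.3154*g^5 + 3.8098*g^4 + 16.2204*g^3 + 22.6946*g^2 - 9.4856*g - 4.1496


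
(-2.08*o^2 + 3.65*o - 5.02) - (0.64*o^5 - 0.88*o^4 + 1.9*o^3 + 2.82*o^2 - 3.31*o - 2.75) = -0.64*o^5 + 0.88*o^4 - 1.9*o^3 - 4.9*o^2 + 6.96*o - 2.27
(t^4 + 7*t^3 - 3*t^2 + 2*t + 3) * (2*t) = 2*t^5 + 14*t^4 - 6*t^3 + 4*t^2 + 6*t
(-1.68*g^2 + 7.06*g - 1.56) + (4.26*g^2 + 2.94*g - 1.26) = 2.58*g^2 + 10.0*g - 2.82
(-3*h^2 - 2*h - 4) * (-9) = 27*h^2 + 18*h + 36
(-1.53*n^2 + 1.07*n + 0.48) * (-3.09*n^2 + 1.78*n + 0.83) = 4.7277*n^4 - 6.0297*n^3 - 0.8485*n^2 + 1.7425*n + 0.3984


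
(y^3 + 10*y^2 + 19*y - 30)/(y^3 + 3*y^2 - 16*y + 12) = (y + 5)/(y - 2)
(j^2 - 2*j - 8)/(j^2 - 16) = (j + 2)/(j + 4)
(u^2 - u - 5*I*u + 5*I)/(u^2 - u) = (u - 5*I)/u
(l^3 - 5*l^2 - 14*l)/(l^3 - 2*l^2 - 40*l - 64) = l*(l - 7)/(l^2 - 4*l - 32)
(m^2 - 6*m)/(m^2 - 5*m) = (m - 6)/(m - 5)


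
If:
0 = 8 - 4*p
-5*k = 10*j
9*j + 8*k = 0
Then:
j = 0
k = 0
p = 2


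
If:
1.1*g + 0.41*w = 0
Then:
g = -0.372727272727273*w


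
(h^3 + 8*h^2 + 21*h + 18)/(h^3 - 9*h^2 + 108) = (h^2 + 5*h + 6)/(h^2 - 12*h + 36)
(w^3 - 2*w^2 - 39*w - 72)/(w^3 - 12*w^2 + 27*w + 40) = (w^2 + 6*w + 9)/(w^2 - 4*w - 5)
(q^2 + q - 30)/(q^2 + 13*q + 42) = (q - 5)/(q + 7)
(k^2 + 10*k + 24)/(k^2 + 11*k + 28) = (k + 6)/(k + 7)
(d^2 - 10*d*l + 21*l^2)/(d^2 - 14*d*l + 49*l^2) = (d - 3*l)/(d - 7*l)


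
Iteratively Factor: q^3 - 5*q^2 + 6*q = (q - 3)*(q^2 - 2*q) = q*(q - 3)*(q - 2)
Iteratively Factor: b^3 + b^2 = (b)*(b^2 + b) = b*(b + 1)*(b)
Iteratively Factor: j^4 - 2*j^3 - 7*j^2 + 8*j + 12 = (j + 1)*(j^3 - 3*j^2 - 4*j + 12) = (j - 2)*(j + 1)*(j^2 - j - 6) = (j - 3)*(j - 2)*(j + 1)*(j + 2)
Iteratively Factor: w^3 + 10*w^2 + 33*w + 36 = (w + 3)*(w^2 + 7*w + 12) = (w + 3)*(w + 4)*(w + 3)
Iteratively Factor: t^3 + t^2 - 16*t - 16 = (t + 4)*(t^2 - 3*t - 4) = (t - 4)*(t + 4)*(t + 1)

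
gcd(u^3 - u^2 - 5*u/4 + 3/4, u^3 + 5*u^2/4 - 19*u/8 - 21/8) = u^2 - u/2 - 3/2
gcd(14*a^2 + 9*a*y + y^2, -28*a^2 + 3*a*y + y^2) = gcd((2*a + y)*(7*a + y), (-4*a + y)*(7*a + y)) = 7*a + y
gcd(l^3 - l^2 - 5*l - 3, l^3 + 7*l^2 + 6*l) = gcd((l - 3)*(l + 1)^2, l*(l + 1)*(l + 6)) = l + 1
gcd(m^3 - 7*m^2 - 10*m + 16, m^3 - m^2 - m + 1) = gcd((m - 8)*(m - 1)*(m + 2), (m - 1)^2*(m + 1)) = m - 1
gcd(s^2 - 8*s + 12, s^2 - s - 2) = s - 2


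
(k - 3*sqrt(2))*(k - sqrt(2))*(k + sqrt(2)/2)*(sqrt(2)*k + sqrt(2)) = sqrt(2)*k^4 - 7*k^3 + sqrt(2)*k^3 - 7*k^2 + 2*sqrt(2)*k^2 + 2*sqrt(2)*k + 6*k + 6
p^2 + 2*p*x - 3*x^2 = (p - x)*(p + 3*x)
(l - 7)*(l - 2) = l^2 - 9*l + 14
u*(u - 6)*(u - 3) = u^3 - 9*u^2 + 18*u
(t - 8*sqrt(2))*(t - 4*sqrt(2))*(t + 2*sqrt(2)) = t^3 - 10*sqrt(2)*t^2 + 16*t + 128*sqrt(2)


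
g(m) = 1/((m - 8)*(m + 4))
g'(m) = -1/((m - 8)*(m + 4)^2) - 1/((m - 8)^2*(m + 4)) = 2*(2 - m)/(m^4 - 8*m^3 - 48*m^2 + 256*m + 1024)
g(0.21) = -0.03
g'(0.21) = 0.00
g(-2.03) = -0.05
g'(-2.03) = 0.02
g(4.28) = -0.03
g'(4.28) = -0.00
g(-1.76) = -0.05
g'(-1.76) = 0.02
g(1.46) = -0.03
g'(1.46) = 0.00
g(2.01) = -0.03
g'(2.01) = -0.00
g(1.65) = -0.03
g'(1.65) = 0.00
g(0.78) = -0.03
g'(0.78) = 0.00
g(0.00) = -0.03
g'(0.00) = 0.00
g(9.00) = 0.08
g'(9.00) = -0.08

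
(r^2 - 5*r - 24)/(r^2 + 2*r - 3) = (r - 8)/(r - 1)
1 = 1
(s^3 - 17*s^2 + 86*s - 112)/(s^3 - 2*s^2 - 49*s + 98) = (s - 8)/(s + 7)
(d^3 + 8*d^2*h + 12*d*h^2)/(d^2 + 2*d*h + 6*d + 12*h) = d*(d + 6*h)/(d + 6)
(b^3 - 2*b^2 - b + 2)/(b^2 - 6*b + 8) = (b^2 - 1)/(b - 4)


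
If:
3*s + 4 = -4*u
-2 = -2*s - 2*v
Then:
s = 1 - v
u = 3*v/4 - 7/4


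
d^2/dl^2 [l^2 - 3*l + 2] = 2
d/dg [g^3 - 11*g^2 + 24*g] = 3*g^2 - 22*g + 24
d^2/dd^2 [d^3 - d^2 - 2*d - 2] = 6*d - 2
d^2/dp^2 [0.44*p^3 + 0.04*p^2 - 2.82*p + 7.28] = 2.64*p + 0.08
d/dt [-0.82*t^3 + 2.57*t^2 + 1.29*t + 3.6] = -2.46*t^2 + 5.14*t + 1.29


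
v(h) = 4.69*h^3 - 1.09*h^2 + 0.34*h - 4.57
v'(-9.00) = 1159.63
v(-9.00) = -3514.93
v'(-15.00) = 3198.79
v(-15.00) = -16083.67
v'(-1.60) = 39.85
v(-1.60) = -27.11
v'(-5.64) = 460.20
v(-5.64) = -882.57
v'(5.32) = 386.96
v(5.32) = 672.56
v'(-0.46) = 4.32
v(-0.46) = -5.41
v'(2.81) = 105.31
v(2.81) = 91.84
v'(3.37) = 152.78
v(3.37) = 163.70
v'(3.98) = 214.54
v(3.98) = 275.20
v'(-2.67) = 106.46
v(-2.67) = -102.52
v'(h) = 14.07*h^2 - 2.18*h + 0.34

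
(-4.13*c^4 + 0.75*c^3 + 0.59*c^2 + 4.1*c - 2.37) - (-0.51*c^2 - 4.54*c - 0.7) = -4.13*c^4 + 0.75*c^3 + 1.1*c^2 + 8.64*c - 1.67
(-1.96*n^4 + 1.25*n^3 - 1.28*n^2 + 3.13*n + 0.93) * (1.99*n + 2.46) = -3.9004*n^5 - 2.3341*n^4 + 0.5278*n^3 + 3.0799*n^2 + 9.5505*n + 2.2878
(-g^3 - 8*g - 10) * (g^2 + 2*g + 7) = -g^5 - 2*g^4 - 15*g^3 - 26*g^2 - 76*g - 70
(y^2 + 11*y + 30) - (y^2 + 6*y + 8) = 5*y + 22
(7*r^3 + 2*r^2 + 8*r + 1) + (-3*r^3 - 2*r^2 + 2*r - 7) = 4*r^3 + 10*r - 6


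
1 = 1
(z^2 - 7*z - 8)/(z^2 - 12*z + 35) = (z^2 - 7*z - 8)/(z^2 - 12*z + 35)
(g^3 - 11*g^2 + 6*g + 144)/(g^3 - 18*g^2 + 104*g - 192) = (g + 3)/(g - 4)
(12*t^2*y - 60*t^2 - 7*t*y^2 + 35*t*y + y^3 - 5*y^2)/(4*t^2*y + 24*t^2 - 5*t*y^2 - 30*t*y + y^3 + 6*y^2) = (-3*t*y + 15*t + y^2 - 5*y)/(-t*y - 6*t + y^2 + 6*y)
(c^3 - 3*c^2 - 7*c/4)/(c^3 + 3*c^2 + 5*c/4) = (2*c - 7)/(2*c + 5)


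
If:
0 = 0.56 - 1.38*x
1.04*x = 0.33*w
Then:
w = 1.28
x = 0.41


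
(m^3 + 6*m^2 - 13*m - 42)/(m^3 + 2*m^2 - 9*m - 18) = (m + 7)/(m + 3)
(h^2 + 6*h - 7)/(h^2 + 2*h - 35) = (h - 1)/(h - 5)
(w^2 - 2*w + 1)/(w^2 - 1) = (w - 1)/(w + 1)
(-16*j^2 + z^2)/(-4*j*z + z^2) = (4*j + z)/z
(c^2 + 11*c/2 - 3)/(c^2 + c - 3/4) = 2*(c + 6)/(2*c + 3)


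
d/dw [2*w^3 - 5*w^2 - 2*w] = 6*w^2 - 10*w - 2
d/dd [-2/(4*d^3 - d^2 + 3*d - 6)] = 2*(12*d^2 - 2*d + 3)/(4*d^3 - d^2 + 3*d - 6)^2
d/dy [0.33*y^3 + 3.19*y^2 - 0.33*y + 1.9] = 0.99*y^2 + 6.38*y - 0.33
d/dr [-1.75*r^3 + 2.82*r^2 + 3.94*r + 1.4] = -5.25*r^2 + 5.64*r + 3.94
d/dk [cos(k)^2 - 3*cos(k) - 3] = (3 - 2*cos(k))*sin(k)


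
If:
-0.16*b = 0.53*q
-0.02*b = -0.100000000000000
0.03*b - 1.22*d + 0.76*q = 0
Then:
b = 5.00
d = -0.82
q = -1.51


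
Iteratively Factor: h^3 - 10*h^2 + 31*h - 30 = (h - 5)*(h^2 - 5*h + 6) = (h - 5)*(h - 2)*(h - 3)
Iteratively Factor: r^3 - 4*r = (r - 2)*(r^2 + 2*r) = r*(r - 2)*(r + 2)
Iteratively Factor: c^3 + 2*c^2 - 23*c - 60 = (c + 3)*(c^2 - c - 20) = (c + 3)*(c + 4)*(c - 5)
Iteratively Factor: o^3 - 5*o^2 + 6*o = (o)*(o^2 - 5*o + 6) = o*(o - 2)*(o - 3)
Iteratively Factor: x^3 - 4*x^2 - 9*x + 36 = (x - 3)*(x^2 - x - 12) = (x - 3)*(x + 3)*(x - 4)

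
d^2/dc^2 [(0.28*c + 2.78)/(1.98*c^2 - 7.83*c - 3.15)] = ((-3.3264*c - 6.624)*(-1.98*c^2 + 7.83*c + 3.15) - (0.28*c + 2.78)*(3.96*c - 7.83)*(7.92*c - 15.66))/(-1.98*c^2 + 7.83*c + 3.15)^3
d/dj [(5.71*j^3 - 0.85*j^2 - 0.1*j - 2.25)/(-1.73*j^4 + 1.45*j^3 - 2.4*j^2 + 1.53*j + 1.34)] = (9.8783*j^6 - 2.941*j^5 - 12.9905*j^4 + 2.1926*j^3 + 31.2012*j^2 - 13.078*j + 3.3085)/(2.9929*j^8 - 5.017*j^7 + 10.4065*j^6 - 12.2538*j^5 + 5.5606*j^4 - 3.458*j^3 - 4.0911*j^2 + 4.1004*j + 1.7956)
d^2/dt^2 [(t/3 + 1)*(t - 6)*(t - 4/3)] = 2*t - 26/9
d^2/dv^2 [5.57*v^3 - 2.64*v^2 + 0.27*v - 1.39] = 33.42*v - 5.28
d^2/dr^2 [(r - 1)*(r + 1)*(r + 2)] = 6*r + 4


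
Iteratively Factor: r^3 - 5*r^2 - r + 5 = (r + 1)*(r^2 - 6*r + 5) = (r - 5)*(r + 1)*(r - 1)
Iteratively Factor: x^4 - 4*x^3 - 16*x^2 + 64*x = (x)*(x^3 - 4*x^2 - 16*x + 64) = x*(x - 4)*(x^2 - 16) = x*(x - 4)^2*(x + 4)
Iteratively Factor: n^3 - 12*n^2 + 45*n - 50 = (n - 5)*(n^2 - 7*n + 10) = (n - 5)*(n - 2)*(n - 5)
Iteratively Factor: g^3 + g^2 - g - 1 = (g - 1)*(g^2 + 2*g + 1) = (g - 1)*(g + 1)*(g + 1)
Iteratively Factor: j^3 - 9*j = (j + 3)*(j^2 - 3*j) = j*(j + 3)*(j - 3)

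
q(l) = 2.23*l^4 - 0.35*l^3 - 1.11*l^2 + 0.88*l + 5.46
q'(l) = 8.92*l^3 - 1.05*l^2 - 2.22*l + 0.88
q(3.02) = 173.85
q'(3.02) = 230.29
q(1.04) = 7.39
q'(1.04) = 7.47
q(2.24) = 54.07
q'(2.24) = 90.89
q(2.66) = 105.00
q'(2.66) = 155.43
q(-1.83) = 27.29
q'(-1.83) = -53.24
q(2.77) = 123.23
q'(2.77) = 176.26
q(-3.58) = 370.44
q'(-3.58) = -413.90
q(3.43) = 289.96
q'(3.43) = 340.87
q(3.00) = 169.29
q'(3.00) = 225.61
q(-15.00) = 113817.51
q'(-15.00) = -30307.07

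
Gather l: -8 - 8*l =-8*l - 8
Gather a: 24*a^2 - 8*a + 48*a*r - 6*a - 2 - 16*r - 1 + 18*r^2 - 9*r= 24*a^2 + a*(48*r - 14) + 18*r^2 - 25*r - 3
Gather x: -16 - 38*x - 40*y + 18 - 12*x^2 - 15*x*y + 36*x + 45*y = -12*x^2 + x*(-15*y - 2) + 5*y + 2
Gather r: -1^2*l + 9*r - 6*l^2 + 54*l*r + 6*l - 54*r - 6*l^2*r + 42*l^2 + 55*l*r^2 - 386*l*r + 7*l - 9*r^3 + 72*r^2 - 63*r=36*l^2 + 12*l - 9*r^3 + r^2*(55*l + 72) + r*(-6*l^2 - 332*l - 108)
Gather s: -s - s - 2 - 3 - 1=-2*s - 6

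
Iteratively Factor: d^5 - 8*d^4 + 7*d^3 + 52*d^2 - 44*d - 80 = (d - 4)*(d^4 - 4*d^3 - 9*d^2 + 16*d + 20) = (d - 4)*(d - 2)*(d^3 - 2*d^2 - 13*d - 10) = (d - 5)*(d - 4)*(d - 2)*(d^2 + 3*d + 2) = (d - 5)*(d - 4)*(d - 2)*(d + 1)*(d + 2)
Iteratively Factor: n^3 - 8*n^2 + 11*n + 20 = (n - 4)*(n^2 - 4*n - 5) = (n - 4)*(n + 1)*(n - 5)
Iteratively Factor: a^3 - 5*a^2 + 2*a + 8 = (a + 1)*(a^2 - 6*a + 8) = (a - 4)*(a + 1)*(a - 2)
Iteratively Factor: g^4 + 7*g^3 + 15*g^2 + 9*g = (g)*(g^3 + 7*g^2 + 15*g + 9) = g*(g + 1)*(g^2 + 6*g + 9) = g*(g + 1)*(g + 3)*(g + 3)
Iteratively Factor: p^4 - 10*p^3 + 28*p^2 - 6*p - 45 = (p - 5)*(p^3 - 5*p^2 + 3*p + 9) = (p - 5)*(p - 3)*(p^2 - 2*p - 3) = (p - 5)*(p - 3)^2*(p + 1)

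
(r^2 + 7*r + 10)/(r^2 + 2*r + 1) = (r^2 + 7*r + 10)/(r^2 + 2*r + 1)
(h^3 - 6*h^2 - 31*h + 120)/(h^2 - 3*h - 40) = h - 3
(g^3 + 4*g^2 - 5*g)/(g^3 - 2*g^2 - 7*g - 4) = g*(-g^2 - 4*g + 5)/(-g^3 + 2*g^2 + 7*g + 4)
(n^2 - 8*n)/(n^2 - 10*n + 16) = n/(n - 2)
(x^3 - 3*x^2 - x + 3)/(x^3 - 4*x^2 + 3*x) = (x + 1)/x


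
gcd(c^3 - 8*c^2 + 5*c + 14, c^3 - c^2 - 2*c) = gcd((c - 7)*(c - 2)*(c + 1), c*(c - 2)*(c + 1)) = c^2 - c - 2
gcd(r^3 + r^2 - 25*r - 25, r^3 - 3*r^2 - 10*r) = r - 5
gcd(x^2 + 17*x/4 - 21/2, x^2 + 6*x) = x + 6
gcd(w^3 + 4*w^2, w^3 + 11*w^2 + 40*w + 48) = w + 4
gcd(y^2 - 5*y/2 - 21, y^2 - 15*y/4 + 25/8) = 1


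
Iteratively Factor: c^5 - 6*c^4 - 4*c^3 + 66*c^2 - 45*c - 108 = (c + 3)*(c^4 - 9*c^3 + 23*c^2 - 3*c - 36) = (c - 4)*(c + 3)*(c^3 - 5*c^2 + 3*c + 9) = (c - 4)*(c - 3)*(c + 3)*(c^2 - 2*c - 3) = (c - 4)*(c - 3)*(c + 1)*(c + 3)*(c - 3)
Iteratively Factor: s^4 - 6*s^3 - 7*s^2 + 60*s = (s)*(s^3 - 6*s^2 - 7*s + 60) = s*(s - 4)*(s^2 - 2*s - 15) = s*(s - 4)*(s + 3)*(s - 5)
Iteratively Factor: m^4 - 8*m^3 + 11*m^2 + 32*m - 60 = (m - 2)*(m^3 - 6*m^2 - m + 30) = (m - 2)*(m + 2)*(m^2 - 8*m + 15) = (m - 3)*(m - 2)*(m + 2)*(m - 5)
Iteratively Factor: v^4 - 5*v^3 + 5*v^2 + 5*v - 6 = (v - 3)*(v^3 - 2*v^2 - v + 2) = (v - 3)*(v - 1)*(v^2 - v - 2) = (v - 3)*(v - 1)*(v + 1)*(v - 2)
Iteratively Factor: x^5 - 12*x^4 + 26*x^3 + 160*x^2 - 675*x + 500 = (x - 1)*(x^4 - 11*x^3 + 15*x^2 + 175*x - 500) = (x - 5)*(x - 1)*(x^3 - 6*x^2 - 15*x + 100) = (x - 5)^2*(x - 1)*(x^2 - x - 20) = (x - 5)^2*(x - 1)*(x + 4)*(x - 5)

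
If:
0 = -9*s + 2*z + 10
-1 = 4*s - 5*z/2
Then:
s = 54/29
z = 98/29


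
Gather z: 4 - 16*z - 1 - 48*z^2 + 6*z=-48*z^2 - 10*z + 3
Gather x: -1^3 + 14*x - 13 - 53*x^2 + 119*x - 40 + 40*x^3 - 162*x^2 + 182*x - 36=40*x^3 - 215*x^2 + 315*x - 90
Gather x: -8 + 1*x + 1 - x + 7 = 0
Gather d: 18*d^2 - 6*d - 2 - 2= 18*d^2 - 6*d - 4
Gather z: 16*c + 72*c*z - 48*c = 72*c*z - 32*c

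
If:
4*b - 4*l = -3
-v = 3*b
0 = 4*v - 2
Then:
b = -1/6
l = 7/12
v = 1/2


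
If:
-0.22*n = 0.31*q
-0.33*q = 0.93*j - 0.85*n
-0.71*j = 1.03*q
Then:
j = 0.00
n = 0.00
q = 0.00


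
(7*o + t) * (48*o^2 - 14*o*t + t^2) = 336*o^3 - 50*o^2*t - 7*o*t^2 + t^3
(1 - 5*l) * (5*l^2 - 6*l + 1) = -25*l^3 + 35*l^2 - 11*l + 1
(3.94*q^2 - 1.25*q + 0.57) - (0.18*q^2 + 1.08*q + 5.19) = 3.76*q^2 - 2.33*q - 4.62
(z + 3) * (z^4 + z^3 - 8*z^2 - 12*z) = z^5 + 4*z^4 - 5*z^3 - 36*z^2 - 36*z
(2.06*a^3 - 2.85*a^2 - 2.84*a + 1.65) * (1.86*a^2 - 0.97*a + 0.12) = 3.8316*a^5 - 7.2992*a^4 - 2.2707*a^3 + 5.4818*a^2 - 1.9413*a + 0.198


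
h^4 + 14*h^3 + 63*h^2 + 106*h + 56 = (h + 1)*(h + 2)*(h + 4)*(h + 7)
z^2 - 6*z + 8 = (z - 4)*(z - 2)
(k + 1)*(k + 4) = k^2 + 5*k + 4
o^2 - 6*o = o*(o - 6)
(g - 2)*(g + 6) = g^2 + 4*g - 12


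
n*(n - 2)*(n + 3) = n^3 + n^2 - 6*n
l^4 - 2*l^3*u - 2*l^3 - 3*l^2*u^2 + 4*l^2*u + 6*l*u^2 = l*(l - 2)*(l - 3*u)*(l + u)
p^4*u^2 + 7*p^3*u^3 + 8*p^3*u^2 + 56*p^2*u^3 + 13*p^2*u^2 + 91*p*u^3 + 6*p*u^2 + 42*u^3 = (p + 6)*(p + 7*u)*(p*u + u)^2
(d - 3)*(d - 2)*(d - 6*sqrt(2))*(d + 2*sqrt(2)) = d^4 - 4*sqrt(2)*d^3 - 5*d^3 - 18*d^2 + 20*sqrt(2)*d^2 - 24*sqrt(2)*d + 120*d - 144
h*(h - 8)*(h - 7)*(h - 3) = h^4 - 18*h^3 + 101*h^2 - 168*h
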